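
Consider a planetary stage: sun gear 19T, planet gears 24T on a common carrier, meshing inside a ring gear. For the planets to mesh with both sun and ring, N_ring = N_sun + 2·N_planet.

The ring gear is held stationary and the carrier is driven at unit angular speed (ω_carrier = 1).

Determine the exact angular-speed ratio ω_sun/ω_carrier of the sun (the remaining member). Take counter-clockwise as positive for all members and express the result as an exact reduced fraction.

86/19

N_ring = 19 + 2·24 = 67
19(ω_s−ω_c) = −67(ω_r−ω_c),  ω_r=0, ω_c=1
ω_s = 1 − (67/19)(0−1) = 86/19
ω_s/ω_c = 86/19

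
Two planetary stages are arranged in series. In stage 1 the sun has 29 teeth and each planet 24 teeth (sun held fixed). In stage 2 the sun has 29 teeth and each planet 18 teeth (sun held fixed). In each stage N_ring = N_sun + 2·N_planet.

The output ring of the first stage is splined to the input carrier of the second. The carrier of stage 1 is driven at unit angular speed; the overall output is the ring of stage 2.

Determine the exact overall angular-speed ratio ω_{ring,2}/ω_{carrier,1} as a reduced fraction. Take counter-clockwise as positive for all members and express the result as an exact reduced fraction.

9964/5005

Stage 1: N_ring = 29 + 2·24 = 77
Stage 1: 29(ω_s−ω_c) = −77(ω_r−ω_c),  ω_s=0, ω_c=1
Stage 1: ω_r = 1 − (29/77)(0−1) = 106/77
  ⇒ ω_r¹/ω_c¹ = 106/77
Stage 2: N_ring = 29 + 2·18 = 65
Stage 2: 29(ω_s−ω_c) = −65(ω_r−ω_c),  ω_s=0, ω_c=1
Stage 2: ω_r = 1 − (29/65)(0−1) = 94/65
  ⇒ ω_r²/ω_c² = 94/65
Coupling ω_c² = ω_r¹ ⇒ overall = 106/77 × 94/65 = 9964/5005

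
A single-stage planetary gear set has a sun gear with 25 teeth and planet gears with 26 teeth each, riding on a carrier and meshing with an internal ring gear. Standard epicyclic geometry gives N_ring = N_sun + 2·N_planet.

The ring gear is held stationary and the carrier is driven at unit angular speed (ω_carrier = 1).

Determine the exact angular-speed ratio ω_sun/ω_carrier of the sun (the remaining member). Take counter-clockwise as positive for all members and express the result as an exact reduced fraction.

N_ring = 25 + 2·26 = 77
25(ω_s−ω_c) = −77(ω_r−ω_c),  ω_r=0, ω_c=1
ω_s = 1 − (77/25)(0−1) = 102/25
ω_s/ω_c = 102/25

102/25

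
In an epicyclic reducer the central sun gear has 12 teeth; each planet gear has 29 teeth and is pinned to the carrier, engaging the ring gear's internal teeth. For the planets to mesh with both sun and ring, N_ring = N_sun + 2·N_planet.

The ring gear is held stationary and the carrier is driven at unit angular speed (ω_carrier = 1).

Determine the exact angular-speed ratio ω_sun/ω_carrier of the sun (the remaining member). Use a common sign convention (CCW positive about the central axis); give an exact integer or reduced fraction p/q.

N_ring = 12 + 2·29 = 70
12(ω_s−ω_c) = −70(ω_r−ω_c),  ω_r=0, ω_c=1
ω_s = 1 − (70/12)(0−1) = 41/6
ω_s/ω_c = 41/6

41/6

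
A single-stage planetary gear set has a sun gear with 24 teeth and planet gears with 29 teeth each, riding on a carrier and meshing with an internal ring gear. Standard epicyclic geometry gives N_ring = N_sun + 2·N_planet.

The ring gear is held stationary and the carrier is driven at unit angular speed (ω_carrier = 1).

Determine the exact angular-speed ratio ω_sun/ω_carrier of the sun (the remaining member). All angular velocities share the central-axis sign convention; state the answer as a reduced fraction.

N_ring = 24 + 2·29 = 82
24(ω_s−ω_c) = −82(ω_r−ω_c),  ω_r=0, ω_c=1
ω_s = 1 − (82/24)(0−1) = 53/12
ω_s/ω_c = 53/12

53/12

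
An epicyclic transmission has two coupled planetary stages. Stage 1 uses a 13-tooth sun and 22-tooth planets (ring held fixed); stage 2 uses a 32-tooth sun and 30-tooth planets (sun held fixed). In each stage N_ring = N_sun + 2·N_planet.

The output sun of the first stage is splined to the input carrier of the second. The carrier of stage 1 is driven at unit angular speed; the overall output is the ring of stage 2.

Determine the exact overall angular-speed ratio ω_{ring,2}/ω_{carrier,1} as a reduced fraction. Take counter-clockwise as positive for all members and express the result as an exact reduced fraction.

Stage 1: N_ring = 13 + 2·22 = 57
Stage 1: 13(ω_s−ω_c) = −57(ω_r−ω_c),  ω_r=0, ω_c=1
Stage 1: ω_s = 1 − (57/13)(0−1) = 70/13
  ⇒ ω_s¹/ω_c¹ = 70/13
Stage 2: N_ring = 32 + 2·30 = 92
Stage 2: 32(ω_s−ω_c) = −92(ω_r−ω_c),  ω_s=0, ω_c=1
Stage 2: ω_r = 1 − (32/92)(0−1) = 31/23
  ⇒ ω_r²/ω_c² = 31/23
Coupling ω_c² = ω_s¹ ⇒ overall = 70/13 × 31/23 = 2170/299

2170/299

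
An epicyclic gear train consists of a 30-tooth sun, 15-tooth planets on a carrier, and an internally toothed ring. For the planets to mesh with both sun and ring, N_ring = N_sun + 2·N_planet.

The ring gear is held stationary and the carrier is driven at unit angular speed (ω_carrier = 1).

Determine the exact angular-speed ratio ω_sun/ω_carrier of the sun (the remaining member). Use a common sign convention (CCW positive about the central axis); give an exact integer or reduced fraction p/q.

N_ring = 30 + 2·15 = 60
30(ω_s−ω_c) = −60(ω_r−ω_c),  ω_r=0, ω_c=1
ω_s = 1 − (60/30)(0−1) = 3
ω_s/ω_c = 3

3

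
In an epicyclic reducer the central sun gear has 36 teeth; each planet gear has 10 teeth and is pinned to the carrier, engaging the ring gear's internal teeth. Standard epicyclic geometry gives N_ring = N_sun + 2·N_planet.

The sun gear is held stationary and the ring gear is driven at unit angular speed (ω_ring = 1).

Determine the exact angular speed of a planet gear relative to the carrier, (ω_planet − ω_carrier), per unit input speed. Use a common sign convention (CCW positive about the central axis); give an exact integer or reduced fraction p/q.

252/115

N_ring = 36 + 2·10 = 56
36(ω_s−ω_c) = −56(ω_r−ω_c),  ω_s=0, ω_r=1
36(0−ω_c) = −56(1−ω_c)  ⇒  92ω_c = 56  ⇒  ω_c = 14/23
sun–planet: 36·(0−14/23) = −10·(ω_p−ω_c)  ⇒  ω_p−ω_c = −(36/10)·(-14/23) = 252/115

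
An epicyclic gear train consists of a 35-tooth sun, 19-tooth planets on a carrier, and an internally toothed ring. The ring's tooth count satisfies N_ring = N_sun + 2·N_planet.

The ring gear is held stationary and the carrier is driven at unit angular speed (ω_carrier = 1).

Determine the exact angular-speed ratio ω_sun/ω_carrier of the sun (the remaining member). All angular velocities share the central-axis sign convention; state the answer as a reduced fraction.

N_ring = 35 + 2·19 = 73
35(ω_s−ω_c) = −73(ω_r−ω_c),  ω_r=0, ω_c=1
ω_s = 1 − (73/35)(0−1) = 108/35
ω_s/ω_c = 108/35

108/35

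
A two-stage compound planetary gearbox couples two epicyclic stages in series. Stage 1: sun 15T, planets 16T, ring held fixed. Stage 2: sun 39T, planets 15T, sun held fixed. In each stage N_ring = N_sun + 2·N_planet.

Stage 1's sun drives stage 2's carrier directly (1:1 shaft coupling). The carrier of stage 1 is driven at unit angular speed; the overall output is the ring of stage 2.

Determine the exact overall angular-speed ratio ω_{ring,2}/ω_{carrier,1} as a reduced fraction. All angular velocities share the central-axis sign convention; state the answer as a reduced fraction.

744/115

Stage 1: N_ring = 15 + 2·16 = 47
Stage 1: 15(ω_s−ω_c) = −47(ω_r−ω_c),  ω_r=0, ω_c=1
Stage 1: ω_s = 1 − (47/15)(0−1) = 62/15
  ⇒ ω_s¹/ω_c¹ = 62/15
Stage 2: N_ring = 39 + 2·15 = 69
Stage 2: 39(ω_s−ω_c) = −69(ω_r−ω_c),  ω_s=0, ω_c=1
Stage 2: ω_r = 1 − (39/69)(0−1) = 36/23
  ⇒ ω_r²/ω_c² = 36/23
Coupling ω_c² = ω_s¹ ⇒ overall = 62/15 × 36/23 = 744/115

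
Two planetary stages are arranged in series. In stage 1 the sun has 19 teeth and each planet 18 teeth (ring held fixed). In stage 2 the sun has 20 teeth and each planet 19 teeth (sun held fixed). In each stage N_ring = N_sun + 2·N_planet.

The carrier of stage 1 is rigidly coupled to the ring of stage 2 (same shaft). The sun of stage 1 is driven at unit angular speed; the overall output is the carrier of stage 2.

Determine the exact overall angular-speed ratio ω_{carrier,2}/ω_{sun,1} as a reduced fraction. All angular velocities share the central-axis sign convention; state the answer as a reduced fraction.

Stage 1: N_ring = 19 + 2·18 = 55
Stage 1: 19(ω_s−ω_c) = −55(ω_r−ω_c),  ω_r=0, ω_s=1
Stage 1: 19(1−ω_c) = −55(0−ω_c)  ⇒  74ω_c = 19  ⇒  ω_c = 19/74
  ⇒ ω_c¹/ω_s¹ = 19/74
Stage 2: N_ring = 20 + 2·19 = 58
Stage 2: 20(ω_s−ω_c) = −58(ω_r−ω_c),  ω_s=0, ω_r=1
Stage 2: 20(0−ω_c) = −58(1−ω_c)  ⇒  78ω_c = 58  ⇒  ω_c = 29/39
  ⇒ ω_c²/ω_r² = 29/39
Coupling ω_r² = ω_c¹ ⇒ overall = 19/74 × 29/39 = 551/2886

551/2886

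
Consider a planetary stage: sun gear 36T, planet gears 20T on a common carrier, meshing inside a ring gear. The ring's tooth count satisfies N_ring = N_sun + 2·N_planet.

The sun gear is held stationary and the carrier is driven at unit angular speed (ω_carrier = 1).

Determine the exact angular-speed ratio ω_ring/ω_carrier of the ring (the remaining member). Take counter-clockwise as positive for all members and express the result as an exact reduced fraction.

28/19

N_ring = 36 + 2·20 = 76
36(ω_s−ω_c) = −76(ω_r−ω_c),  ω_s=0, ω_c=1
ω_r = 1 − (36/76)(0−1) = 28/19
ω_r/ω_c = 28/19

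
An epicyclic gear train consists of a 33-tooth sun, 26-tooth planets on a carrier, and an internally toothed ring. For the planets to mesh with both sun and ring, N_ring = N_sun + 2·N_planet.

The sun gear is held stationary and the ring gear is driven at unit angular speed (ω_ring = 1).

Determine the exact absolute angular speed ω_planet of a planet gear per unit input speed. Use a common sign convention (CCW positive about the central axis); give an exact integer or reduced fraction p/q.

N_ring = 33 + 2·26 = 85
33(ω_s−ω_c) = −85(ω_r−ω_c),  ω_s=0, ω_r=1
33(0−ω_c) = −85(1−ω_c)  ⇒  118ω_c = 85  ⇒  ω_c = 85/118
sun–planet: 33·(0−85/118) = −26·(ω_p−ω_c)  ⇒  ω_p−ω_c = −(33/26)·(-85/118) = 2805/3068
ω_p = 85/118 + 2805/3068 = 85/52

85/52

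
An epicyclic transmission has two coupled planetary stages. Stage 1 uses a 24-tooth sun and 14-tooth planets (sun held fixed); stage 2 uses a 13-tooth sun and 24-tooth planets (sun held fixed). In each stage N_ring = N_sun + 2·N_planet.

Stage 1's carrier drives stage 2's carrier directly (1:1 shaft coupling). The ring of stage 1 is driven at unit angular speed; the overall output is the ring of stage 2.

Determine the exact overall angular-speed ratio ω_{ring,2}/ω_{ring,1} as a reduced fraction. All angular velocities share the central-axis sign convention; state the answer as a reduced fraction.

962/1159

Stage 1: N_ring = 24 + 2·14 = 52
Stage 1: 24(ω_s−ω_c) = −52(ω_r−ω_c),  ω_s=0, ω_r=1
Stage 1: 24(0−ω_c) = −52(1−ω_c)  ⇒  76ω_c = 52  ⇒  ω_c = 13/19
  ⇒ ω_c¹/ω_r¹ = 13/19
Stage 2: N_ring = 13 + 2·24 = 61
Stage 2: 13(ω_s−ω_c) = −61(ω_r−ω_c),  ω_s=0, ω_c=1
Stage 2: ω_r = 1 − (13/61)(0−1) = 74/61
  ⇒ ω_r²/ω_c² = 74/61
Coupling ω_c² = ω_c¹ ⇒ overall = 13/19 × 74/61 = 962/1159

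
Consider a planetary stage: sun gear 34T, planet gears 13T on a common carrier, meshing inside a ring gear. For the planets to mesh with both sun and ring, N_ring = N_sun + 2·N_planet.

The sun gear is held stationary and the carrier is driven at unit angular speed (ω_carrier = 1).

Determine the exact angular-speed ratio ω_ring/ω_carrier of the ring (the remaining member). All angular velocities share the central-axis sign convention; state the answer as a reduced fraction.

47/30

N_ring = 34 + 2·13 = 60
34(ω_s−ω_c) = −60(ω_r−ω_c),  ω_s=0, ω_c=1
ω_r = 1 − (34/60)(0−1) = 47/30
ω_r/ω_c = 47/30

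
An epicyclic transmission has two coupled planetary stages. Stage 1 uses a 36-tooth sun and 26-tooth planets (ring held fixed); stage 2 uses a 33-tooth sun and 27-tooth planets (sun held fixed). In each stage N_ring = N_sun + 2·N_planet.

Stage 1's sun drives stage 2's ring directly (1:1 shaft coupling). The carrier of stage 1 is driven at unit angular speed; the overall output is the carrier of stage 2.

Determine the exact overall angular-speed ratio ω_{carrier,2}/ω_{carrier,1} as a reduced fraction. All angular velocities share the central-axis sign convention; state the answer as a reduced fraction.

899/360

Stage 1: N_ring = 36 + 2·26 = 88
Stage 1: 36(ω_s−ω_c) = −88(ω_r−ω_c),  ω_r=0, ω_c=1
Stage 1: ω_s = 1 − (88/36)(0−1) = 31/9
  ⇒ ω_s¹/ω_c¹ = 31/9
Stage 2: N_ring = 33 + 2·27 = 87
Stage 2: 33(ω_s−ω_c) = −87(ω_r−ω_c),  ω_s=0, ω_r=1
Stage 2: 33(0−ω_c) = −87(1−ω_c)  ⇒  120ω_c = 87  ⇒  ω_c = 29/40
  ⇒ ω_c²/ω_r² = 29/40
Coupling ω_r² = ω_s¹ ⇒ overall = 31/9 × 29/40 = 899/360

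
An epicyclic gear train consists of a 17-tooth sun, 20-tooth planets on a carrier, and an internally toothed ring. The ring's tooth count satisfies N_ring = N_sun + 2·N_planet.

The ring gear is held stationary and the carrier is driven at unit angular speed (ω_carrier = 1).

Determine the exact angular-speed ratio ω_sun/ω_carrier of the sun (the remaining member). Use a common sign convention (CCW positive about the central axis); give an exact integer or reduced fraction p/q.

74/17

N_ring = 17 + 2·20 = 57
17(ω_s−ω_c) = −57(ω_r−ω_c),  ω_r=0, ω_c=1
ω_s = 1 − (57/17)(0−1) = 74/17
ω_s/ω_c = 74/17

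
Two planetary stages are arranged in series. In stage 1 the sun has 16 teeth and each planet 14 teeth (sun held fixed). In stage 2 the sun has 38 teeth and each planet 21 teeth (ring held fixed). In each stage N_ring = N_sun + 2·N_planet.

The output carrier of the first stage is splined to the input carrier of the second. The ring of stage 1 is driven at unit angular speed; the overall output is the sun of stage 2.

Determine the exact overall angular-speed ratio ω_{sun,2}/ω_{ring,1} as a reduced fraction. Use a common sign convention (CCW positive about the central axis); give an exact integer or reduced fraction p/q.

Stage 1: N_ring = 16 + 2·14 = 44
Stage 1: 16(ω_s−ω_c) = −44(ω_r−ω_c),  ω_s=0, ω_r=1
Stage 1: 16(0−ω_c) = −44(1−ω_c)  ⇒  60ω_c = 44  ⇒  ω_c = 11/15
  ⇒ ω_c¹/ω_r¹ = 11/15
Stage 2: N_ring = 38 + 2·21 = 80
Stage 2: 38(ω_s−ω_c) = −80(ω_r−ω_c),  ω_r=0, ω_c=1
Stage 2: ω_s = 1 − (80/38)(0−1) = 59/19
  ⇒ ω_s²/ω_c² = 59/19
Coupling ω_c² = ω_c¹ ⇒ overall = 11/15 × 59/19 = 649/285

649/285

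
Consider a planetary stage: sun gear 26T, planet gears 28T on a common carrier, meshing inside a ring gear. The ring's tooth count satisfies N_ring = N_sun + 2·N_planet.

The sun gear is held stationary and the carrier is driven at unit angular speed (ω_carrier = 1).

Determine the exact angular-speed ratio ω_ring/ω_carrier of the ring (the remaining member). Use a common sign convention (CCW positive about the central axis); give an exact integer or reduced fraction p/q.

54/41

N_ring = 26 + 2·28 = 82
26(ω_s−ω_c) = −82(ω_r−ω_c),  ω_s=0, ω_c=1
ω_r = 1 − (26/82)(0−1) = 54/41
ω_r/ω_c = 54/41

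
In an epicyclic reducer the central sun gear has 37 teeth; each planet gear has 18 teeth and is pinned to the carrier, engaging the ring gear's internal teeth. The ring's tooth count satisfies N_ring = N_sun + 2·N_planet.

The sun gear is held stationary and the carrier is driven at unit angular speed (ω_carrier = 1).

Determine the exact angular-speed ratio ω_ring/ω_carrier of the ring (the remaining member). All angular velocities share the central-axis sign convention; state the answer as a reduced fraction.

N_ring = 37 + 2·18 = 73
37(ω_s−ω_c) = −73(ω_r−ω_c),  ω_s=0, ω_c=1
ω_r = 1 − (37/73)(0−1) = 110/73
ω_r/ω_c = 110/73

110/73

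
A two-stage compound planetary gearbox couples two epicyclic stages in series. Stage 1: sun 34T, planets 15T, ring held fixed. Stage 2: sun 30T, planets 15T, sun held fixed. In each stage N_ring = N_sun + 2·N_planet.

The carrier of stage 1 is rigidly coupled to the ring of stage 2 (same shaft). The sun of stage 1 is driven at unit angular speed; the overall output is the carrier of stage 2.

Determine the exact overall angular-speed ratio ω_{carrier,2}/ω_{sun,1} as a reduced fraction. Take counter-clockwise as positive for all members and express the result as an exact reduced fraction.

Stage 1: N_ring = 34 + 2·15 = 64
Stage 1: 34(ω_s−ω_c) = −64(ω_r−ω_c),  ω_r=0, ω_s=1
Stage 1: 34(1−ω_c) = −64(0−ω_c)  ⇒  98ω_c = 34  ⇒  ω_c = 17/49
  ⇒ ω_c¹/ω_s¹ = 17/49
Stage 2: N_ring = 30 + 2·15 = 60
Stage 2: 30(ω_s−ω_c) = −60(ω_r−ω_c),  ω_s=0, ω_r=1
Stage 2: 30(0−ω_c) = −60(1−ω_c)  ⇒  90ω_c = 60  ⇒  ω_c = 2/3
  ⇒ ω_c²/ω_r² = 2/3
Coupling ω_r² = ω_c¹ ⇒ overall = 17/49 × 2/3 = 34/147

34/147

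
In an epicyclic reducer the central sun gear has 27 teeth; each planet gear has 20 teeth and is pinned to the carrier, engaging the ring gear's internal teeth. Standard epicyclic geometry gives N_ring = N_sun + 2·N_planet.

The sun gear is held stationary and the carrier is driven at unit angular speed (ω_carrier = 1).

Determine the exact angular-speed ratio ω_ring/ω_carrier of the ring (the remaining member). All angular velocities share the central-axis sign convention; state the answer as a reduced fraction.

N_ring = 27 + 2·20 = 67
27(ω_s−ω_c) = −67(ω_r−ω_c),  ω_s=0, ω_c=1
ω_r = 1 − (27/67)(0−1) = 94/67
ω_r/ω_c = 94/67

94/67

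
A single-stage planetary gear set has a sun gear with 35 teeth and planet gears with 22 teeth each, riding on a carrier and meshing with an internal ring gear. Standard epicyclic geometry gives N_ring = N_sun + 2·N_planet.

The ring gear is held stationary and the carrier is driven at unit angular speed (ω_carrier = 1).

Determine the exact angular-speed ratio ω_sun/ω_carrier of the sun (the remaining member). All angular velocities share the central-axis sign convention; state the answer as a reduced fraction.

114/35

N_ring = 35 + 2·22 = 79
35(ω_s−ω_c) = −79(ω_r−ω_c),  ω_r=0, ω_c=1
ω_s = 1 − (79/35)(0−1) = 114/35
ω_s/ω_c = 114/35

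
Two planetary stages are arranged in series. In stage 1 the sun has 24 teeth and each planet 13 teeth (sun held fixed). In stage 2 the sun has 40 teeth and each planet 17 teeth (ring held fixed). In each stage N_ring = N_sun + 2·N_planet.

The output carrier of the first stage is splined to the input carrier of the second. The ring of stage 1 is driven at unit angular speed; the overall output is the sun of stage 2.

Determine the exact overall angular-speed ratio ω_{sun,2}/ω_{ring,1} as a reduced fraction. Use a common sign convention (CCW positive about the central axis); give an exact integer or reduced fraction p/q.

285/148

Stage 1: N_ring = 24 + 2·13 = 50
Stage 1: 24(ω_s−ω_c) = −50(ω_r−ω_c),  ω_s=0, ω_r=1
Stage 1: 24(0−ω_c) = −50(1−ω_c)  ⇒  74ω_c = 50  ⇒  ω_c = 25/37
  ⇒ ω_c¹/ω_r¹ = 25/37
Stage 2: N_ring = 40 + 2·17 = 74
Stage 2: 40(ω_s−ω_c) = −74(ω_r−ω_c),  ω_r=0, ω_c=1
Stage 2: ω_s = 1 − (74/40)(0−1) = 57/20
  ⇒ ω_s²/ω_c² = 57/20
Coupling ω_c² = ω_c¹ ⇒ overall = 25/37 × 57/20 = 285/148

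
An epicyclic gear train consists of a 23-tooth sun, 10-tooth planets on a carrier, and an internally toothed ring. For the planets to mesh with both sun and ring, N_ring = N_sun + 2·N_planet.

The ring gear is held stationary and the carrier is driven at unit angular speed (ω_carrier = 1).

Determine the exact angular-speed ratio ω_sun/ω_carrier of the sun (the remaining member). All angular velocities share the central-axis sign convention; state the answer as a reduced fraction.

66/23

N_ring = 23 + 2·10 = 43
23(ω_s−ω_c) = −43(ω_r−ω_c),  ω_r=0, ω_c=1
ω_s = 1 − (43/23)(0−1) = 66/23
ω_s/ω_c = 66/23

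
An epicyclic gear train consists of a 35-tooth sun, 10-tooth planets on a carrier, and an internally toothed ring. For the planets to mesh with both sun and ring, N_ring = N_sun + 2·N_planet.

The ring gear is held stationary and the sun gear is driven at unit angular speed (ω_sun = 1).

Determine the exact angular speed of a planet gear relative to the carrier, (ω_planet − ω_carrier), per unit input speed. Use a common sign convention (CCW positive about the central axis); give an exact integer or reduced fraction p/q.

-77/36

N_ring = 35 + 2·10 = 55
35(ω_s−ω_c) = −55(ω_r−ω_c),  ω_r=0, ω_s=1
35(1−ω_c) = −55(0−ω_c)  ⇒  90ω_c = 35  ⇒  ω_c = 7/18
sun–planet: 35·(1−7/18) = −10·(ω_p−ω_c)  ⇒  ω_p−ω_c = −(35/10)·(11/18) = -77/36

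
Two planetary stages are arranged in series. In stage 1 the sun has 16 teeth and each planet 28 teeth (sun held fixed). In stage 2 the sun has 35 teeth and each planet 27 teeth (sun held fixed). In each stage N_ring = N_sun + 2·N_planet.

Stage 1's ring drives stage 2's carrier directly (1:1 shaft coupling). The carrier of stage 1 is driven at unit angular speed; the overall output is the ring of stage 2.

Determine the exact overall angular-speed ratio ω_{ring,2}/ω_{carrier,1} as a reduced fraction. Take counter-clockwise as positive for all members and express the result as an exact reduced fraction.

1364/801

Stage 1: N_ring = 16 + 2·28 = 72
Stage 1: 16(ω_s−ω_c) = −72(ω_r−ω_c),  ω_s=0, ω_c=1
Stage 1: ω_r = 1 − (16/72)(0−1) = 11/9
  ⇒ ω_r¹/ω_c¹ = 11/9
Stage 2: N_ring = 35 + 2·27 = 89
Stage 2: 35(ω_s−ω_c) = −89(ω_r−ω_c),  ω_s=0, ω_c=1
Stage 2: ω_r = 1 − (35/89)(0−1) = 124/89
  ⇒ ω_r²/ω_c² = 124/89
Coupling ω_c² = ω_r¹ ⇒ overall = 11/9 × 124/89 = 1364/801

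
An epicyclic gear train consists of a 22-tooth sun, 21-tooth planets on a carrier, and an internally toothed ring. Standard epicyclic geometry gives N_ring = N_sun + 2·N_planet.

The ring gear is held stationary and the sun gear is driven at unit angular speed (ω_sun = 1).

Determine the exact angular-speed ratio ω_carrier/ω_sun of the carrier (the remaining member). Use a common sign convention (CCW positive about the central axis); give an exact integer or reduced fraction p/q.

N_ring = 22 + 2·21 = 64
22(ω_s−ω_c) = −64(ω_r−ω_c),  ω_r=0, ω_s=1
22(1−ω_c) = −64(0−ω_c)  ⇒  86ω_c = 22  ⇒  ω_c = 11/43
ω_c/ω_s = 11/43

11/43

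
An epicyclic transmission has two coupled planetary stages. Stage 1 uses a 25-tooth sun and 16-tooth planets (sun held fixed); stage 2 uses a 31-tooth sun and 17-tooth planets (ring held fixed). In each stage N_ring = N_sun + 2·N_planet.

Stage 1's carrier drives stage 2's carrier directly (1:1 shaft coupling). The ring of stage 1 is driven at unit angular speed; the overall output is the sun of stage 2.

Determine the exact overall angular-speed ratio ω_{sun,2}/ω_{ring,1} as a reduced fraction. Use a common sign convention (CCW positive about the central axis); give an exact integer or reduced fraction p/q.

Stage 1: N_ring = 25 + 2·16 = 57
Stage 1: 25(ω_s−ω_c) = −57(ω_r−ω_c),  ω_s=0, ω_r=1
Stage 1: 25(0−ω_c) = −57(1−ω_c)  ⇒  82ω_c = 57  ⇒  ω_c = 57/82
  ⇒ ω_c¹/ω_r¹ = 57/82
Stage 2: N_ring = 31 + 2·17 = 65
Stage 2: 31(ω_s−ω_c) = −65(ω_r−ω_c),  ω_r=0, ω_c=1
Stage 2: ω_s = 1 − (65/31)(0−1) = 96/31
  ⇒ ω_s²/ω_c² = 96/31
Coupling ω_c² = ω_c¹ ⇒ overall = 57/82 × 96/31 = 2736/1271

2736/1271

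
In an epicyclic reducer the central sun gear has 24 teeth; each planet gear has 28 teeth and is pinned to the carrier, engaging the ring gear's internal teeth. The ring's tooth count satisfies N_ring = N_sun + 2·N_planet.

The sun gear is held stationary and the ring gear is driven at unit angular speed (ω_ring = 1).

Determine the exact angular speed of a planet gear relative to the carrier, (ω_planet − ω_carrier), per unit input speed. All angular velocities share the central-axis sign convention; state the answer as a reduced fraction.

60/91

N_ring = 24 + 2·28 = 80
24(ω_s−ω_c) = −80(ω_r−ω_c),  ω_s=0, ω_r=1
24(0−ω_c) = −80(1−ω_c)  ⇒  104ω_c = 80  ⇒  ω_c = 10/13
sun–planet: 24·(0−10/13) = −28·(ω_p−ω_c)  ⇒  ω_p−ω_c = −(24/28)·(-10/13) = 60/91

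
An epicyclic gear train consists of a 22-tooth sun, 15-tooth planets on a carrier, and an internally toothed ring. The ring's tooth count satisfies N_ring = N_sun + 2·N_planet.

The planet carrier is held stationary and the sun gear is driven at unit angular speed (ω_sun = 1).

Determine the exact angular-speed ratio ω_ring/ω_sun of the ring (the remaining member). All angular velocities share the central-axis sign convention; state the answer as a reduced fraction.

-11/26

N_ring = 22 + 2·15 = 52
22(ω_s−ω_c) = −52(ω_r−ω_c),  ω_c=0, ω_s=1
ω_r = 0 − (22/52)(1−0) = -11/26
ω_r/ω_s = -11/26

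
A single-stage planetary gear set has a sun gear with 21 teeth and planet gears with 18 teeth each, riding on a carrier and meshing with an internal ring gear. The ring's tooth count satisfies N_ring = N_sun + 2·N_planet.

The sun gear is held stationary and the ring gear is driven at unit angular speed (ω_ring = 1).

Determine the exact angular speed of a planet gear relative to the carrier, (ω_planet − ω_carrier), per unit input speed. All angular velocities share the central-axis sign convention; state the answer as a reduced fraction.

N_ring = 21 + 2·18 = 57
21(ω_s−ω_c) = −57(ω_r−ω_c),  ω_s=0, ω_r=1
21(0−ω_c) = −57(1−ω_c)  ⇒  78ω_c = 57  ⇒  ω_c = 19/26
sun–planet: 21·(0−19/26) = −18·(ω_p−ω_c)  ⇒  ω_p−ω_c = −(21/18)·(-19/26) = 133/156

133/156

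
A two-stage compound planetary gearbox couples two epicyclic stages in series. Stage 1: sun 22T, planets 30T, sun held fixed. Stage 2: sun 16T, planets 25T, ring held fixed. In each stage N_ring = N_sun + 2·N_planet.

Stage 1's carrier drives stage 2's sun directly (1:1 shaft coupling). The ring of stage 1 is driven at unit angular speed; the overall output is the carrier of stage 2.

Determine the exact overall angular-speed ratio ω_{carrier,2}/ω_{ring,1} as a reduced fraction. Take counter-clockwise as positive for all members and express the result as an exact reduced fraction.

2/13

Stage 1: N_ring = 22 + 2·30 = 82
Stage 1: 22(ω_s−ω_c) = −82(ω_r−ω_c),  ω_s=0, ω_r=1
Stage 1: 22(0−ω_c) = −82(1−ω_c)  ⇒  104ω_c = 82  ⇒  ω_c = 41/52
  ⇒ ω_c¹/ω_r¹ = 41/52
Stage 2: N_ring = 16 + 2·25 = 66
Stage 2: 16(ω_s−ω_c) = −66(ω_r−ω_c),  ω_r=0, ω_s=1
Stage 2: 16(1−ω_c) = −66(0−ω_c)  ⇒  82ω_c = 16  ⇒  ω_c = 8/41
  ⇒ ω_c²/ω_s² = 8/41
Coupling ω_s² = ω_c¹ ⇒ overall = 41/52 × 8/41 = 2/13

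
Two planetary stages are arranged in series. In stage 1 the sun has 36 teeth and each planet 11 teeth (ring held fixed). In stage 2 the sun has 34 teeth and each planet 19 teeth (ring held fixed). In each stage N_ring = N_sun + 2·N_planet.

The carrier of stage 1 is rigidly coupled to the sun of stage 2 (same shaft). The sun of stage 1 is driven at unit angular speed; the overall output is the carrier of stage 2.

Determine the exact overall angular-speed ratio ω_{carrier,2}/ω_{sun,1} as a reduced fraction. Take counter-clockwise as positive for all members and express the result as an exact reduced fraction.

Stage 1: N_ring = 36 + 2·11 = 58
Stage 1: 36(ω_s−ω_c) = −58(ω_r−ω_c),  ω_r=0, ω_s=1
Stage 1: 36(1−ω_c) = −58(0−ω_c)  ⇒  94ω_c = 36  ⇒  ω_c = 18/47
  ⇒ ω_c¹/ω_s¹ = 18/47
Stage 2: N_ring = 34 + 2·19 = 72
Stage 2: 34(ω_s−ω_c) = −72(ω_r−ω_c),  ω_r=0, ω_s=1
Stage 2: 34(1−ω_c) = −72(0−ω_c)  ⇒  106ω_c = 34  ⇒  ω_c = 17/53
  ⇒ ω_c²/ω_s² = 17/53
Coupling ω_s² = ω_c¹ ⇒ overall = 18/47 × 17/53 = 306/2491

306/2491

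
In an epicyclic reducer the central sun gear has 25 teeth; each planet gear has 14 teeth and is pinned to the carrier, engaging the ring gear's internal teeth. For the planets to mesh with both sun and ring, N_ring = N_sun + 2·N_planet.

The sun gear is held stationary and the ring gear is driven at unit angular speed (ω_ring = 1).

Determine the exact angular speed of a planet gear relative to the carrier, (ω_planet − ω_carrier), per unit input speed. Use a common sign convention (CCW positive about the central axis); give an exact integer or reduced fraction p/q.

N_ring = 25 + 2·14 = 53
25(ω_s−ω_c) = −53(ω_r−ω_c),  ω_s=0, ω_r=1
25(0−ω_c) = −53(1−ω_c)  ⇒  78ω_c = 53  ⇒  ω_c = 53/78
sun–planet: 25·(0−53/78) = −14·(ω_p−ω_c)  ⇒  ω_p−ω_c = −(25/14)·(-53/78) = 1325/1092

1325/1092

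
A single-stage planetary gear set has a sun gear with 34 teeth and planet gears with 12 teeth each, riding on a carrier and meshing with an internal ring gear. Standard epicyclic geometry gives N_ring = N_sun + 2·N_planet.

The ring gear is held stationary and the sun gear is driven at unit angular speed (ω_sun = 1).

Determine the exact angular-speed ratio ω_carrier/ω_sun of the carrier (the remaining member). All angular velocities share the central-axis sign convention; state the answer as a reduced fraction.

N_ring = 34 + 2·12 = 58
34(ω_s−ω_c) = −58(ω_r−ω_c),  ω_r=0, ω_s=1
34(1−ω_c) = −58(0−ω_c)  ⇒  92ω_c = 34  ⇒  ω_c = 17/46
ω_c/ω_s = 17/46

17/46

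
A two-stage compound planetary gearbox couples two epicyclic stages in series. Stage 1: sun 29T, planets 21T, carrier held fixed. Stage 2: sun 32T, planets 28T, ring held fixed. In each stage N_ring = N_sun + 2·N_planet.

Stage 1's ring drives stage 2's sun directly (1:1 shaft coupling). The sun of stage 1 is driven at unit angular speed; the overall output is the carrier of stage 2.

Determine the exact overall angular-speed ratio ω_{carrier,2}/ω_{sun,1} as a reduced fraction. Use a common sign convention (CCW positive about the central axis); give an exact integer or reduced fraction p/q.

-116/1065

Stage 1: N_ring = 29 + 2·21 = 71
Stage 1: 29(ω_s−ω_c) = −71(ω_r−ω_c),  ω_c=0, ω_s=1
Stage 1: ω_r = 0 − (29/71)(1−0) = -29/71
  ⇒ ω_r¹/ω_s¹ = -29/71
Stage 2: N_ring = 32 + 2·28 = 88
Stage 2: 32(ω_s−ω_c) = −88(ω_r−ω_c),  ω_r=0, ω_s=1
Stage 2: 32(1−ω_c) = −88(0−ω_c)  ⇒  120ω_c = 32  ⇒  ω_c = 4/15
  ⇒ ω_c²/ω_s² = 4/15
Coupling ω_s² = ω_r¹ ⇒ overall = -29/71 × 4/15 = -116/1065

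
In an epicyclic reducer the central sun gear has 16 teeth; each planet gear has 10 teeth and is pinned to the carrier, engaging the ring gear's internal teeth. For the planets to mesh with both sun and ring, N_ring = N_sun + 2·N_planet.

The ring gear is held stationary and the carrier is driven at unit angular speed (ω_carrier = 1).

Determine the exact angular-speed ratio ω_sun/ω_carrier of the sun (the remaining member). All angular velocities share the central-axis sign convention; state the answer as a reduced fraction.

13/4

N_ring = 16 + 2·10 = 36
16(ω_s−ω_c) = −36(ω_r−ω_c),  ω_r=0, ω_c=1
ω_s = 1 − (36/16)(0−1) = 13/4
ω_s/ω_c = 13/4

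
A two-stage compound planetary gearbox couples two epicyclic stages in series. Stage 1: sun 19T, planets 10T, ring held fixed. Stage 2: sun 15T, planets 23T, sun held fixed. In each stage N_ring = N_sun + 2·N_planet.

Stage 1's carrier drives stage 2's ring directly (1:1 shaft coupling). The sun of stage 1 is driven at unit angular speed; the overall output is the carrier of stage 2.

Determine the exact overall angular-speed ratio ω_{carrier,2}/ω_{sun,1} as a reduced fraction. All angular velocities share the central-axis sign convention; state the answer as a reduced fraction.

61/232

Stage 1: N_ring = 19 + 2·10 = 39
Stage 1: 19(ω_s−ω_c) = −39(ω_r−ω_c),  ω_r=0, ω_s=1
Stage 1: 19(1−ω_c) = −39(0−ω_c)  ⇒  58ω_c = 19  ⇒  ω_c = 19/58
  ⇒ ω_c¹/ω_s¹ = 19/58
Stage 2: N_ring = 15 + 2·23 = 61
Stage 2: 15(ω_s−ω_c) = −61(ω_r−ω_c),  ω_s=0, ω_r=1
Stage 2: 15(0−ω_c) = −61(1−ω_c)  ⇒  76ω_c = 61  ⇒  ω_c = 61/76
  ⇒ ω_c²/ω_r² = 61/76
Coupling ω_r² = ω_c¹ ⇒ overall = 19/58 × 61/76 = 61/232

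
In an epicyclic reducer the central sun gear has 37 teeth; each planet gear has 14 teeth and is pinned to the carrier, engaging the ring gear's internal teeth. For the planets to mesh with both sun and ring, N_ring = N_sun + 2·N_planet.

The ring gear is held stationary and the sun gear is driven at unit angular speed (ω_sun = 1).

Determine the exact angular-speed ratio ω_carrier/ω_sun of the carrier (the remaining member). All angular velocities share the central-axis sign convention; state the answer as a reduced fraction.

37/102

N_ring = 37 + 2·14 = 65
37(ω_s−ω_c) = −65(ω_r−ω_c),  ω_r=0, ω_s=1
37(1−ω_c) = −65(0−ω_c)  ⇒  102ω_c = 37  ⇒  ω_c = 37/102
ω_c/ω_s = 37/102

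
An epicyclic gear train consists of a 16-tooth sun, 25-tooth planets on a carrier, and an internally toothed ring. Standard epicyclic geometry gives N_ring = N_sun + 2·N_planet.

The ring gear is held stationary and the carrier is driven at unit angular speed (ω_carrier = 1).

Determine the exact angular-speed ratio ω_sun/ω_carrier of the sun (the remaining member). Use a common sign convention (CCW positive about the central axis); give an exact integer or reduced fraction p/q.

N_ring = 16 + 2·25 = 66
16(ω_s−ω_c) = −66(ω_r−ω_c),  ω_r=0, ω_c=1
ω_s = 1 − (66/16)(0−1) = 41/8
ω_s/ω_c = 41/8

41/8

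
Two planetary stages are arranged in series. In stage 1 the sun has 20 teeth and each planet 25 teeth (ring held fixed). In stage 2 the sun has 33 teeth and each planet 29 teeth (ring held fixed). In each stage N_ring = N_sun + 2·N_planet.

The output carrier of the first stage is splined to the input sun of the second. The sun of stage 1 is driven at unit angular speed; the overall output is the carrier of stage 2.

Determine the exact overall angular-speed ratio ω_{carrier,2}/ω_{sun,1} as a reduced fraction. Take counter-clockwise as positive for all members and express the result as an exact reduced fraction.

Stage 1: N_ring = 20 + 2·25 = 70
Stage 1: 20(ω_s−ω_c) = −70(ω_r−ω_c),  ω_r=0, ω_s=1
Stage 1: 20(1−ω_c) = −70(0−ω_c)  ⇒  90ω_c = 20  ⇒  ω_c = 2/9
  ⇒ ω_c¹/ω_s¹ = 2/9
Stage 2: N_ring = 33 + 2·29 = 91
Stage 2: 33(ω_s−ω_c) = −91(ω_r−ω_c),  ω_r=0, ω_s=1
Stage 2: 33(1−ω_c) = −91(0−ω_c)  ⇒  124ω_c = 33  ⇒  ω_c = 33/124
  ⇒ ω_c²/ω_s² = 33/124
Coupling ω_s² = ω_c¹ ⇒ overall = 2/9 × 33/124 = 11/186

11/186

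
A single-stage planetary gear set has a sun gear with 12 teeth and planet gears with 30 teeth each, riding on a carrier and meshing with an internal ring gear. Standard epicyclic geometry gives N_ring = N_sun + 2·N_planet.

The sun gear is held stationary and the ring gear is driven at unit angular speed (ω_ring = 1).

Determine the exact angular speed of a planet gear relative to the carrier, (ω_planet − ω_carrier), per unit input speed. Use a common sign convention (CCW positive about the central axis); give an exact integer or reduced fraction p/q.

N_ring = 12 + 2·30 = 72
12(ω_s−ω_c) = −72(ω_r−ω_c),  ω_s=0, ω_r=1
12(0−ω_c) = −72(1−ω_c)  ⇒  84ω_c = 72  ⇒  ω_c = 6/7
sun–planet: 12·(0−6/7) = −30·(ω_p−ω_c)  ⇒  ω_p−ω_c = −(12/30)·(-6/7) = 12/35

12/35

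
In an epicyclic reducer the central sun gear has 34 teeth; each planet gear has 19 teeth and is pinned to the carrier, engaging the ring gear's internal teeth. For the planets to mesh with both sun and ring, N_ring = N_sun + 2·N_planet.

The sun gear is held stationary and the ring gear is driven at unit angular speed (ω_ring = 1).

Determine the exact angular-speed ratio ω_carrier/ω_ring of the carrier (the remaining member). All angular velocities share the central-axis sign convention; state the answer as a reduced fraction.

N_ring = 34 + 2·19 = 72
34(ω_s−ω_c) = −72(ω_r−ω_c),  ω_s=0, ω_r=1
34(0−ω_c) = −72(1−ω_c)  ⇒  106ω_c = 72  ⇒  ω_c = 36/53
ω_c/ω_r = 36/53

36/53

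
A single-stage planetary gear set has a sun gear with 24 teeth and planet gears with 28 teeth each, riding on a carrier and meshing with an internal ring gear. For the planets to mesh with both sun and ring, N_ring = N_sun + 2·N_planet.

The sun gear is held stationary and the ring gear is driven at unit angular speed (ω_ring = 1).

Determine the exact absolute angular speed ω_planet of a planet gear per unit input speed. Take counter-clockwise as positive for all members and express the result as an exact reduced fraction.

10/7

N_ring = 24 + 2·28 = 80
24(ω_s−ω_c) = −80(ω_r−ω_c),  ω_s=0, ω_r=1
24(0−ω_c) = −80(1−ω_c)  ⇒  104ω_c = 80  ⇒  ω_c = 10/13
sun–planet: 24·(0−10/13) = −28·(ω_p−ω_c)  ⇒  ω_p−ω_c = −(24/28)·(-10/13) = 60/91
ω_p = 10/13 + 60/91 = 10/7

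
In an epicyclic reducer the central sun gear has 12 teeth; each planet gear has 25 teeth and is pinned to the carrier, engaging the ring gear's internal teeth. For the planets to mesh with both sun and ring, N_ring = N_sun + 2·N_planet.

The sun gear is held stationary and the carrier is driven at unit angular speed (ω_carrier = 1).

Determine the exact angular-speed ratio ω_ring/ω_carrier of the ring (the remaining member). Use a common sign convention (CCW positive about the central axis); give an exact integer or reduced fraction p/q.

37/31

N_ring = 12 + 2·25 = 62
12(ω_s−ω_c) = −62(ω_r−ω_c),  ω_s=0, ω_c=1
ω_r = 1 − (12/62)(0−1) = 37/31
ω_r/ω_c = 37/31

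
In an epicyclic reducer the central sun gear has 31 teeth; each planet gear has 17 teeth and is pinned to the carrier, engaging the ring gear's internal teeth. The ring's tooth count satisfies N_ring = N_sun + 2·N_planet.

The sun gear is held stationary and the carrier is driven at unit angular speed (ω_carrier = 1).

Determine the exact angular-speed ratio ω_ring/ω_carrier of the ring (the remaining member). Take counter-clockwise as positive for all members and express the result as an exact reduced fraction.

96/65

N_ring = 31 + 2·17 = 65
31(ω_s−ω_c) = −65(ω_r−ω_c),  ω_s=0, ω_c=1
ω_r = 1 − (31/65)(0−1) = 96/65
ω_r/ω_c = 96/65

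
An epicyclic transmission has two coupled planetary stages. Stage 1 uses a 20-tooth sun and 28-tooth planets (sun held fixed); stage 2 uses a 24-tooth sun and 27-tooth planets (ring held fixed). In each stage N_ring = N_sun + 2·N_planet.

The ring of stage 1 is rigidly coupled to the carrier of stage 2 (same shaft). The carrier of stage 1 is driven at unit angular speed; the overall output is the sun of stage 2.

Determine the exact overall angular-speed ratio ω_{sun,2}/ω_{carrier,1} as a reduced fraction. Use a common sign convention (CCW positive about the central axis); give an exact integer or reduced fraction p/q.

Stage 1: N_ring = 20 + 2·28 = 76
Stage 1: 20(ω_s−ω_c) = −76(ω_r−ω_c),  ω_s=0, ω_c=1
Stage 1: ω_r = 1 − (20/76)(0−1) = 24/19
  ⇒ ω_r¹/ω_c¹ = 24/19
Stage 2: N_ring = 24 + 2·27 = 78
Stage 2: 24(ω_s−ω_c) = −78(ω_r−ω_c),  ω_r=0, ω_c=1
Stage 2: ω_s = 1 − (78/24)(0−1) = 17/4
  ⇒ ω_s²/ω_c² = 17/4
Coupling ω_c² = ω_r¹ ⇒ overall = 24/19 × 17/4 = 102/19

102/19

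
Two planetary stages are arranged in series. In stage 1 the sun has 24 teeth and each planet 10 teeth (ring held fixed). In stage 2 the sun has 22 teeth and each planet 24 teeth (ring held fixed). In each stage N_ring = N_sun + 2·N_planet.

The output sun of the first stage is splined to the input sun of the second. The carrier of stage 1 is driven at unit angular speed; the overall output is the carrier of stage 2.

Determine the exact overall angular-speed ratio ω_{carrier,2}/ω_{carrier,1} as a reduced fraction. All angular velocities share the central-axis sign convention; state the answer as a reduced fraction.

187/276

Stage 1: N_ring = 24 + 2·10 = 44
Stage 1: 24(ω_s−ω_c) = −44(ω_r−ω_c),  ω_r=0, ω_c=1
Stage 1: ω_s = 1 − (44/24)(0−1) = 17/6
  ⇒ ω_s¹/ω_c¹ = 17/6
Stage 2: N_ring = 22 + 2·24 = 70
Stage 2: 22(ω_s−ω_c) = −70(ω_r−ω_c),  ω_r=0, ω_s=1
Stage 2: 22(1−ω_c) = −70(0−ω_c)  ⇒  92ω_c = 22  ⇒  ω_c = 11/46
  ⇒ ω_c²/ω_s² = 11/46
Coupling ω_s² = ω_s¹ ⇒ overall = 17/6 × 11/46 = 187/276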